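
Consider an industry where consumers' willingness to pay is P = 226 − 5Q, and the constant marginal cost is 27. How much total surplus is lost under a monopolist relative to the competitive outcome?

Under competition P = MC = 27, so Q = (226 − 27)/5 = 39.8.
A monopolist chooses Q where MR = MC. MR = 226 − 10Q; setting this equal to 27 gives Q = 19.9 and P = 126.5.
DWL is the triangle between Q = 19.9 and Q = 39.8: ½·(39.8 − 19.9)·(126.5 − 27) = 990.025.

DWL = 990.025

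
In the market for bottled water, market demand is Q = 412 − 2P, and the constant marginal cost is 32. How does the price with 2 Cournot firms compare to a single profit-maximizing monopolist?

Inverting demand: P = 206 − 0.5Q.
Cournot with 2 identical firms: the symmetric best-response condition is 206 − 1.5q = 32. Each firm produces q = 116, total output Q = 232, price P = 90.
The monopolist equates marginal revenue to marginal cost: 206 − Q = 32, so Q = 174. From demand, P = 119.

Cournot: P = 90; Monopoly: P = 119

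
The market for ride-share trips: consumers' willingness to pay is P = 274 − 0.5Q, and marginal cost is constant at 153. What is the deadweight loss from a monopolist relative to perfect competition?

Under competition P = MC = 153, so Q = (274 − 153)/0.5 = 242.
Monopoly sets MR = MC: 274 − Q = 153 ⇒ Q = 121, P = 274 − 0.5·121 = 213.5.
DWL is the triangle between Q = 121 and Q = 242: ½·(242 − 121)·(213.5 − 153) = 3660.25.

DWL = 3660.25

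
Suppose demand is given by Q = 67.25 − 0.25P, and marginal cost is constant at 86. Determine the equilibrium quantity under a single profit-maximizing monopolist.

Inverting demand: P = 269 − 4Q.
Monopoly sets MR = MC: 269 − 8Q = 86 ⇒ Q = 22.875, P = 269 − 4·22.875 = 177.5.

Q = 22.875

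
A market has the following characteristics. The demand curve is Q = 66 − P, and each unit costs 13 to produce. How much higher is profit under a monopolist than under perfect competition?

π rises by 702.25

Inverting demand: P = 66 − Q.
Perfect competition: P = MC = 13, so 66 − Q = 13 and Q = 53.
Profit = (13 − 13)·53 = 0.
A monopolist chooses Q where MR = MC. MR = 66 − 2Q; setting this equal to 13 gives Q = 26.5 and P = 39.5.
Profit = (39.5 − 13)·26.5 = 702.25.
Change in profit: 702.25 − 0 = 702.25.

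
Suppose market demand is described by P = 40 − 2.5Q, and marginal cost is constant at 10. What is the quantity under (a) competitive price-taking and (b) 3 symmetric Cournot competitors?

Competition: Q = 12; Cournot: Q = 9

Perfect competition: P = MC = 10, so 40 − 2.5Q = 10 and Q = 12.
In a 3-firm Cournot equilibrium, symmetry and the first-order condition give q = (40 − 10)/(10) = 3. So Q = 9 and P = 17.5.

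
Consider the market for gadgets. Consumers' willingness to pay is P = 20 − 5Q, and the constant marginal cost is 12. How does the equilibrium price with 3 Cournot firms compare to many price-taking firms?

In a 3-firm Cournot equilibrium, symmetry and the first-order condition give q = (20 − 12)/(20) = 0.4. So Q = 1.2 and P = 14.
Competitive firms price at marginal cost: P = 12, giving Q = 1.6.

Cournot: P = 14; Competition: P = 12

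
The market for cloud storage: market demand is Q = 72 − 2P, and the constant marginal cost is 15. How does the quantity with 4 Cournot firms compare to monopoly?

Inverting demand: P = 36 − 0.5Q.
Cournot with 4 identical firms: the symmetric best-response condition is 36 − 2.5q = 15. Each firm produces q = 8.4, total output Q = 33.6, price P = 19.2.
Monopoly sets MR = MC: 36 − Q = 15 ⇒ Q = 21, P = 36 − 0.5·21 = 25.5.

Cournot: Q = 33.6; Monopoly: Q = 21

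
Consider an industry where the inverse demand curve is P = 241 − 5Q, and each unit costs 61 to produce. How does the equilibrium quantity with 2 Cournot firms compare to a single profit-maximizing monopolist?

In a 2-firm Cournot equilibrium, symmetry and the first-order condition give q = (241 − 61)/(15) = 12. So Q = 24 and P = 121.
The monopolist equates marginal revenue to marginal cost: 241 − 10Q = 61, so Q = 18. From demand, P = 151.

Cournot: Q = 24; Monopoly: Q = 18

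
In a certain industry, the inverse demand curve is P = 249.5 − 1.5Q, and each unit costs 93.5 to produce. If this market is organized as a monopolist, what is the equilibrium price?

P = 171.5

The monopolist equates marginal revenue to marginal cost: 249.5 − 3Q = 93.5, so Q = 52. From demand, P = 171.5.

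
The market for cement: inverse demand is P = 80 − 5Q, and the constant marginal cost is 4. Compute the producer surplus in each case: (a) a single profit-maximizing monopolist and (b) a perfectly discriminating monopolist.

Monopoly: PS = 288.8; Perfect PD: PS = 577.6

The monopolist equates marginal revenue to marginal cost: 80 − 10Q = 4, so Q = 7.6. From demand, P = 42.
PS = (42 − 4)·7.6 = 288.8.
A perfectly discriminating monopolist sells every unit with P(Q) ≥ MC(Q), so output equals the competitive quantity Q = 15.2. Each buyer pays their reservation price, so CS = 0 and the firm captures all surplus.
PS = ½·(80 − 4)·15.2 = 577.6.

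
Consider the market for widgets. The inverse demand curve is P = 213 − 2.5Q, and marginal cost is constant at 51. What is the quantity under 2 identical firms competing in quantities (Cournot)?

Q = 43.2

In a 2-firm Cournot equilibrium, symmetry and the first-order condition give q = (213 − 51)/(7.5) = 21.6. So Q = 43.2 and P = 105.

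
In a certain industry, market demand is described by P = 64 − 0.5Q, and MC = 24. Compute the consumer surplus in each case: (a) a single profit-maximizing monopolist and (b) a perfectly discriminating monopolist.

The monopolist equates marginal revenue to marginal cost: 64 − Q = 24, so Q = 40. From demand, P = 44.
CS = ½·(64 − 44)·40 = 400.
Under first-degree price discrimination the firm charges each unit its demand price and produces up to where P = MC, i.e. Q = 80. Consumer surplus is zero; producer surplus equals total surplus.
CS = 0.

Monopoly: CS = 400; Perfect PD: CS = 0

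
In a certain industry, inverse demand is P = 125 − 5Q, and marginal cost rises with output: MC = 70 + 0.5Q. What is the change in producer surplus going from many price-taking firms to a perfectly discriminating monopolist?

Producer surplus rises by 250

Under competition P = MC: 125 − 5Q = 70 + 0.5Q ⇒ Q = 10, P = 75.
PS = P·Q − VC(Q) = 75·10 − (70·10 + ½·0.5·10²) = 25.
With perfect price discrimination, output is the efficient level Q = 10 (where demand meets MC), but every buyer pays their willingness to pay: CS = 0 and PS = total surplus.
PS = ½·(125 − 70)·10 = 275.
Change in producer surplus: 275 − 25 = 250.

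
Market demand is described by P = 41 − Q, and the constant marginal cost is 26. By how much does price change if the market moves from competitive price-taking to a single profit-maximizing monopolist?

Perfect competition: P = MC = 26, so 41 − Q = 26 and Q = 15.
Monopoly sets MR = MC: 41 − 2Q = 26 ⇒ Q = 7.5, P = 41 − 7.5 = 33.5.
Change in price: 33.5 − 26 = 7.5.

Price rises by 7.5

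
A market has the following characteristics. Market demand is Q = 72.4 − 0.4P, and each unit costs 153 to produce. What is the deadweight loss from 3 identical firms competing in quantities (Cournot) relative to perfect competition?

DWL = 9.8

Inverting demand: P = 181 − 2.5Q.
Competitive firms price at marginal cost: P = 153, giving Q = 11.2.
With 3 symmetric Cournot firms, each firm's FOC gives 181 − 10q = 153, so q = 2.8, Q = 3·2.8 = 8.4, and P = 160.
DWL is the triangle between Q = 8.4 and Q = 11.2: ½·(11.2 − 8.4)·(160 − 153) = 9.8.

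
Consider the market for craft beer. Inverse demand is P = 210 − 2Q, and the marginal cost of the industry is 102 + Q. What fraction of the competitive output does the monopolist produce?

Q_m/Q_c = 0.6

The monopolist equates marginal revenue to marginal cost: 210 − 4Q = 102 + Q, so Q = 21.6. From demand, P = 166.8.
Under competition P = MC: 210 − 2Q = 102 + Q ⇒ Q = 36, P = 138.
Ratio Q_m/Q_c = 21.6/36 = 0.6.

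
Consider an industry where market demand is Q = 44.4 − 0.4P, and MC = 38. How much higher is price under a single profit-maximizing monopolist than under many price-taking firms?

Inverting demand: P = 111 − 2.5Q.
Under competition P = MC = 38, so Q = (111 − 38)/2.5 = 29.2.
The monopolist equates marginal revenue to marginal cost: 111 − 5Q = 38, so Q = 14.6. From demand, P = 74.5.
Change in price: 74.5 − 38 = 36.5.

P rises by 36.5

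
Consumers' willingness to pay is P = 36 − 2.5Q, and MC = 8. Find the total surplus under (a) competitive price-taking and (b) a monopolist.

Competition: TS = 156.8; Monopoly: TS = 117.6

Under competition P = MC = 8, so Q = (36 − 8)/2.5 = 11.2.
CS = ½·(36 − 8)·11.2 = 156.8; PS = (8 − 8)·11.2 = 0; TS = 156.8.
Monopoly sets MR = MC: 36 − 5Q = 8 ⇒ Q = 5.6, P = 36 − 2.5·5.6 = 22.
CS = ½·(36 − 22)·5.6 = 39.2; PS = (22 − 8)·5.6 = 78.4; TS = 117.6.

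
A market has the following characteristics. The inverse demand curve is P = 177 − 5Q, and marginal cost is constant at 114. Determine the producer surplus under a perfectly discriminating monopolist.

PS = 396.9

Under first-degree price discrimination the firm charges each unit its demand price and produces up to where P = MC, i.e. Q = 12.6. Consumer surplus is zero; producer surplus equals total surplus.
PS = ½·(177 − 114)·12.6 = 396.9.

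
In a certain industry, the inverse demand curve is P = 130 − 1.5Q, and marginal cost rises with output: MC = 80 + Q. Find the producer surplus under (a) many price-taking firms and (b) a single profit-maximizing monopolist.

Competition: PS = 200; Monopoly: PS = 312.5

Competitive equilibrium sets price equal to marginal cost: 130 − 1.5Q = 80 + Q, so Q = 20 and P = 100.
PS = P·Q − VC(Q) = 100·20 − (80·20 + ½·1·20²) = 200.
A monopolist chooses Q where MR = MC. MR = 130 − 3Q; setting this equal to 80 + Q gives Q = 12.5 and P = 111.25.
PS = P·Q − VC(Q) = 111.25·12.5 − (80·12.5 + ½·1·12.5²) = 312.5.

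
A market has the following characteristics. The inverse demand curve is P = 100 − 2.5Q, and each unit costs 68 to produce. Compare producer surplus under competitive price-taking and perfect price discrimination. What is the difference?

Producer surplus rises by 204.8

Perfect competition: P = MC = 68, so 100 − 2.5Q = 68 and Q = 12.8.
PS = (68 − 68)·12.8 = 0.
With perfect price discrimination, output is the efficient level Q = 12.8 (where demand meets MC), but every buyer pays their willingness to pay: CS = 0 and PS = total surplus.
PS = ½·(100 − 68)·12.8 = 204.8.
Change in producer surplus: 204.8 − 0 = 204.8.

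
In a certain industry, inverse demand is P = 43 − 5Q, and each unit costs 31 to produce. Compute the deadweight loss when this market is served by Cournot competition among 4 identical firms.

Under competition P = MC = 31, so Q = (43 − 31)/5 = 2.4.
In a 4-firm Cournot equilibrium, symmetry and the first-order condition give q = (43 − 31)/(25) = 0.48. So Q = 1.92 and P = 33.4.
DWL is the triangle between Q = 1.92 and Q = 2.4: ½·(2.4 − 1.92)·(33.4 − 31) = 0.576.

DWL = 0.576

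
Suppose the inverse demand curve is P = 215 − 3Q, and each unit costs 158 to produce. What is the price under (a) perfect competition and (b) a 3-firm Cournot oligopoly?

Perfect competition: P = MC = 158, so 215 − 3Q = 158 and Q = 19.
Cournot with 3 identical firms: the symmetric best-response condition is 215 − 12q = 158. Each firm produces q = 4.75, total output Q = 14.25, price P = 172.25.

Competition: P = 158; Cournot: P = 172.25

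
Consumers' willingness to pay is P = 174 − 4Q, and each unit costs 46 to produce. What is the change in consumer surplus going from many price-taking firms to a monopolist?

Perfect competition: P = MC = 46, so 174 − 4Q = 46 and Q = 32.
CS = ½·(174 − 46)·32 = 2048.
Monopoly sets MR = MC: 174 − 8Q = 46 ⇒ Q = 16, P = 174 − 4·16 = 110.
CS = ½·(174 − 110)·16 = 512.
Change in consumer surplus: 512 − 2048 = −1536.

Consumer surplus falls by 1536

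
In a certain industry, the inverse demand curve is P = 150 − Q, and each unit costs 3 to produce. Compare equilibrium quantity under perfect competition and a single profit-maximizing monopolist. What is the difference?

Q falls by 73.5

Perfect competition: P = MC = 3, so 150 − Q = 3 and Q = 147.
The monopolist equates marginal revenue to marginal cost: 150 − 2Q = 3, so Q = 73.5. From demand, P = 76.5.
Change in equilibrium quantity: 73.5 − 147 = −73.5.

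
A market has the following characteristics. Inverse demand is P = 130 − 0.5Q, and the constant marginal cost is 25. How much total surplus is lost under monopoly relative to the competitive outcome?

DWL = 2756.25

Under competition P = MC = 25, so Q = (130 − 25)/0.5 = 210.
Monopoly sets MR = MC: 130 − Q = 25 ⇒ Q = 105, P = 130 − 0.5·105 = 77.5.
DWL is the triangle between Q = 105 and Q = 210: ½·(210 − 105)·(77.5 − 25) = 2756.25.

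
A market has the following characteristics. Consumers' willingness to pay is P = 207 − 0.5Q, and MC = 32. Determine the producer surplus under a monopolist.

Monopoly sets MR = MC: 207 − Q = 32 ⇒ Q = 175, P = 207 − 0.5·175 = 119.5.
PS = (119.5 − 32)·175 = 15312.5.

PS = 15312.5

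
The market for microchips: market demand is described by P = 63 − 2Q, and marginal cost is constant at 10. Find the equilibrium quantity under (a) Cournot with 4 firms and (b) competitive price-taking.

With 4 symmetric Cournot firms, each firm's FOC gives 63 − 10q = 10, so q = 5.3, Q = 4·5.3 = 21.2, and P = 20.6.
Competitive firms price at marginal cost: P = 10, giving Q = 26.5.

Cournot: Q = 21.2; Competition: Q = 26.5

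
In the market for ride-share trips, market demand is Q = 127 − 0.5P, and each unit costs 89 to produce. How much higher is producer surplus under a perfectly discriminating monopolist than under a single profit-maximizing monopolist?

Inverting demand: P = 254 − 2Q.
Monopoly sets MR = MC: 254 − 4Q = 89 ⇒ Q = 41.25, P = 254 − 2·41.25 = 171.5.
PS = (171.5 − 89)·41.25 = 3403.125.
With perfect price discrimination, output is the efficient level Q = 82.5 (where demand meets MC), but every buyer pays their willingness to pay: CS = 0 and PS = total surplus.
PS = ½·(254 − 89)·82.5 = 6806.25.
Change in producer surplus: 6806.25 − 3403.125 = 3403.125.

PS rises by 3403.125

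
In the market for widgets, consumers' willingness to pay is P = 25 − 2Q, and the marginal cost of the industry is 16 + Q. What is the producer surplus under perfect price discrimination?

A perfectly discriminating monopolist sells every unit with P(Q) ≥ MC(Q), so output equals the competitive quantity Q = 3. Each buyer pays their reservation price, so CS = 0 and the firm captures all surplus.
PS = ½·(25 − 16)·3 = 13.5.

PS = 13.5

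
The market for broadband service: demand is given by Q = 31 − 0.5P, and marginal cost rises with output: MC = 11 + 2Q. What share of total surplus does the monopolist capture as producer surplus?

Inverting demand: P = 62 − 2Q.
Monopoly sets MR = MC: 62 − 4Q = 11 + 2Q ⇒ Q = 8.5, P = 62 − 2·8.5 = 45.
CS = ½·(62 − 45)·8.5 = 72.25.
PS = P·Q − VC(Q) = 45·8.5 − (11·8.5 + ½·2·8.5²) = 216.75.
Share captured = PS/TS = 216.75/289 = 0.75.

PS/TS = 0.75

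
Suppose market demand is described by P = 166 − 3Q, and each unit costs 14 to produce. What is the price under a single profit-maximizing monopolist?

P = 90

The monopolist equates marginal revenue to marginal cost: 166 − 6Q = 14, so Q = 76/3. From demand, P = 90.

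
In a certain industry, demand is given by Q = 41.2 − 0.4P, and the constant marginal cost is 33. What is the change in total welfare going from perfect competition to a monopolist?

Inverting demand: P = 103 − 2.5Q.
Perfect competition: P = MC = 33, so 103 − 2.5Q = 33 and Q = 28.
CS = ½·(103 − 33)·28 = 980; PS = (33 − 33)·28 = 0; TS = 980.
A monopolist chooses Q where MR = MC. MR = 103 − 5Q; setting this equal to 33 gives Q = 14 and P = 68.
CS = ½·(103 − 68)·14 = 245; PS = (68 − 33)·14 = 490; TS = 735.
Change in total welfare: 735 − 980 = −245.

Total welfare falls by 245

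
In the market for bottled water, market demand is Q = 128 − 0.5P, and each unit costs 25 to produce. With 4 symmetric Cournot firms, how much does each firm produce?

Inverting demand: P = 256 − 2Q.
With 4 symmetric Cournot firms, each firm's FOC gives 256 − 10q = 25, so q = 23.1, Q = 4·23.1 = 92.4, and P = 71.2.

q_i = 23.1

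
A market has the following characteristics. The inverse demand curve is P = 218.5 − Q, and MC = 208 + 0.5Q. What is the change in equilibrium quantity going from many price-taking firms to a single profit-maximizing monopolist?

Competitive equilibrium sets price equal to marginal cost: 218.5 − Q = 208 + 0.5Q, so Q = 7 and P = 211.5.
Monopoly sets MR = MC: 218.5 − 2Q = 208 + 0.5Q ⇒ Q = 4.2, P = 218.5 − 4.2 = 214.3.
Change in equilibrium quantity: 4.2 − 7 = −2.8.

Equilibrium quantity falls by 2.8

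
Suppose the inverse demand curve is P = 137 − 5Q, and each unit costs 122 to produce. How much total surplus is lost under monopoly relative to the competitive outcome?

DWL = 5.625

Competitive firms price at marginal cost: P = 122, giving Q = 3.
A monopolist chooses Q where MR = MC. MR = 137 − 10Q; setting this equal to 122 gives Q = 1.5 and P = 129.5.
DWL is the triangle between Q = 1.5 and Q = 3: ½·(3 − 1.5)·(129.5 − 122) = 5.625.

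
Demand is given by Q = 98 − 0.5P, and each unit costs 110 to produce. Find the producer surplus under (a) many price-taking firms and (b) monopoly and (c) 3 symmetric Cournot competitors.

Competition: PS = 0; Monopoly: PS = 924.5; Cournot: PS = 693.375

Inverting demand: P = 196 − 2Q.
Competitive firms price at marginal cost: P = 110, giving Q = 43.
PS = (110 − 110)·43 = 0.
A monopolist chooses Q where MR = MC. MR = 196 − 4Q; setting this equal to 110 gives Q = 21.5 and P = 153.
PS = (153 − 110)·21.5 = 924.5.
Cournot with 3 identical firms: the symmetric best-response condition is 196 − 8q = 110. Each firm produces q = 10.75, total output Q = 32.25, price P = 131.5.
PS = (131.5 − 110)·32.25 = 693.375.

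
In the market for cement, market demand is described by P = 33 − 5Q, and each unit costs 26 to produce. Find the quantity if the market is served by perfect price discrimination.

Under first-degree price discrimination the firm charges each unit its demand price and produces up to where P = MC, i.e. Q = 1.4. Consumer surplus is zero; producer surplus equals total surplus.

Q = 1.4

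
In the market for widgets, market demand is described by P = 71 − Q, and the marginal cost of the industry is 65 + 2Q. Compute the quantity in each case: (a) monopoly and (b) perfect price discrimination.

Monopoly: Q = 1.5; Perfect PD: Q = 2

Monopoly sets MR = MC: 71 − 2Q = 65 + 2Q ⇒ Q = 1.5, P = 71 − 1.5 = 69.5.
A perfectly discriminating monopolist sells every unit with P(Q) ≥ MC(Q), so output equals the competitive quantity Q = 2. Each buyer pays their reservation price, so CS = 0 and the firm captures all surplus.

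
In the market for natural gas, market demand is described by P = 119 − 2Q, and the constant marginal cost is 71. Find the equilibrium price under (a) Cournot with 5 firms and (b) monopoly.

Cournot with 5 identical firms: the symmetric best-response condition is 119 − 12q = 71. Each firm produces q = 4, total output Q = 20, price P = 79.
Monopoly sets MR = MC: 119 − 4Q = 71 ⇒ Q = 12, P = 119 − 2·12 = 95.

Cournot: P = 79; Monopoly: P = 95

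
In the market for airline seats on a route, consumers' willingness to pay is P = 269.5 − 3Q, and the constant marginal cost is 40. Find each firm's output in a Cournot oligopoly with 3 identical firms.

In a 3-firm Cournot equilibrium, symmetry and the first-order condition give q = (269.5 − 40)/(12) = 19.125. So Q = 57.375 and P = 97.375.

q_i = 19.125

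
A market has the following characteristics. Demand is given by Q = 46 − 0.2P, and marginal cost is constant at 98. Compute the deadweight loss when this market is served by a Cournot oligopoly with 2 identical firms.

Inverting demand: P = 230 − 5Q.
Under competition P = MC = 98, so Q = (230 − 98)/5 = 26.4.
Cournot with 2 identical firms: the symmetric best-response condition is 230 − 15q = 98. Each firm produces q = 8.8, total output Q = 17.6, price P = 142.
DWL is the triangle between Q = 17.6 and Q = 26.4: ½·(26.4 − 17.6)·(142 − 98) = 193.6.

DWL = 193.6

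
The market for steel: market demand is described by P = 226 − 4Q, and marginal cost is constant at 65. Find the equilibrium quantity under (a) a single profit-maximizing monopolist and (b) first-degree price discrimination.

Monopoly: Q = 20.125; Perfect PD: Q = 40.25

The monopolist equates marginal revenue to marginal cost: 226 − 8Q = 65, so Q = 20.125. From demand, P = 145.5.
A perfectly discriminating monopolist sells every unit with P(Q) ≥ MC(Q), so output equals the competitive quantity Q = 40.25. Each buyer pays their reservation price, so CS = 0 and the firm captures all surplus.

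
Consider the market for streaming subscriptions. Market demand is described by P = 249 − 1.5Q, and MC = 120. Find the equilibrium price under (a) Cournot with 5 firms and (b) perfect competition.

In a 5-firm Cournot equilibrium, symmetry and the first-order condition give q = (249 − 120)/(9) = 43/3. So Q = 215/3 and P = 141.5.
Perfect competition: P = MC = 120, so 249 − 1.5Q = 120 and Q = 86.

Cournot: P = 141.5; Competition: P = 120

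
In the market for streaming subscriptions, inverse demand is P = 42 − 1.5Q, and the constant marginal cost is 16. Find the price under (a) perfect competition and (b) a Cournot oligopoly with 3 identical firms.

Under competition P = MC = 16, so Q = (42 − 16)/1.5 = 52/3.
With 3 symmetric Cournot firms, each firm's FOC gives 42 − 6q = 16, so q = 13/3, Q = 3·13/3 = 13, and P = 22.5.

Competition: P = 16; Cournot: P = 22.5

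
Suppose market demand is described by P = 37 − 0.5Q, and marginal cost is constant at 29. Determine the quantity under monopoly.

Q = 8

The monopolist equates marginal revenue to marginal cost: 37 − Q = 29, so Q = 8. From demand, P = 33.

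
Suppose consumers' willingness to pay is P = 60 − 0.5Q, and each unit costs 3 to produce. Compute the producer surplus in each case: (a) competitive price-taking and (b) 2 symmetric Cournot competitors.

Under competition P = MC = 3, so Q = (60 − 3)/0.5 = 114.
PS = (3 − 3)·114 = 0.
Cournot with 2 identical firms: the symmetric best-response condition is 60 − 1.5q = 3. Each firm produces q = 38, total output Q = 76, price P = 22.
PS = (22 − 3)·76 = 1444.

Competition: PS = 0; Cournot: PS = 1444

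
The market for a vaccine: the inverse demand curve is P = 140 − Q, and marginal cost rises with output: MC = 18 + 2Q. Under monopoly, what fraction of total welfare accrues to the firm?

PS/TS = 0.8

A monopolist chooses Q where MR = MC. MR = 140 − 2Q; setting this equal to 18 + 2Q gives Q = 30.5 and P = 109.5.
CS = ½·(140 − 109.5)·30.5 = 465.125.
PS = P·Q − VC(Q) = 109.5·30.5 − (18·30.5 + ½·2·30.5²) = 1860.5.
Share captured = PS/TS = 1860.5/2325.625 = 0.8.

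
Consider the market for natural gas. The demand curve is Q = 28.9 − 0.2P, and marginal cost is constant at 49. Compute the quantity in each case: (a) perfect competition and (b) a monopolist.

Competition: Q = 19.1; Monopoly: Q = 9.55

Inverting demand: P = 144.5 − 5Q.
Competitive firms price at marginal cost: P = 49, giving Q = 19.1.
The monopolist equates marginal revenue to marginal cost: 144.5 − 10Q = 49, so Q = 9.55. From demand, P = 96.75.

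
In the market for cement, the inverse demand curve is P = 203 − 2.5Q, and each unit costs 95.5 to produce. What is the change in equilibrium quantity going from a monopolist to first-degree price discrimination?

Equilibrium quantity rises by 21.5

A monopolist chooses Q where MR = MC. MR = 203 − 5Q; setting this equal to 95.5 gives Q = 21.5 and P = 149.25.
Under first-degree price discrimination the firm charges each unit its demand price and produces up to where P = MC, i.e. Q = 43. Consumer surplus is zero; producer surplus equals total surplus.
Change in equilibrium quantity: 43 − 21.5 = 21.5.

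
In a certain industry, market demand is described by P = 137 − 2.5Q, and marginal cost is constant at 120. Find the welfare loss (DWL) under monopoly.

Competitive firms price at marginal cost: P = 120, giving Q = 6.8.
The monopolist equates marginal revenue to marginal cost: 137 − 5Q = 120, so Q = 3.4. From demand, P = 128.5.
DWL is the triangle between Q = 3.4 and Q = 6.8: ½·(6.8 − 3.4)·(128.5 − 120) = 14.45.

DWL = 14.45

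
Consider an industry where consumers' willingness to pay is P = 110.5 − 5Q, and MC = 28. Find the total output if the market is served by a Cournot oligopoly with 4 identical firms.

In a 4-firm Cournot equilibrium, symmetry and the first-order condition give q = (110.5 − 28)/(25) = 3.3. So Q = 13.2 and P = 44.5.

Q = 13.2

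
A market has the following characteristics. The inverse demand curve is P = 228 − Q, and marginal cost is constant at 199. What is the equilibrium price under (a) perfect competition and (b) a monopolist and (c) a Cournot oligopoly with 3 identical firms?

Competitive firms price at marginal cost: P = 199, giving Q = 29.
Monopoly sets MR = MC: 228 − 2Q = 199 ⇒ Q = 14.5, P = 228 − 14.5 = 213.5.
In a 3-firm Cournot equilibrium, symmetry and the first-order condition give q = (228 − 199)/(4) = 7.25. So Q = 21.75 and P = 206.25.

Competition: P = 199; Monopoly: P = 213.5; Cournot: P = 206.25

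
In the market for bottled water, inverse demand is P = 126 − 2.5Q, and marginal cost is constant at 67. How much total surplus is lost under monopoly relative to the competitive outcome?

Competitive firms price at marginal cost: P = 67, giving Q = 23.6.
Monopoly sets MR = MC: 126 − 5Q = 67 ⇒ Q = 11.8, P = 126 − 2.5·11.8 = 96.5.
DWL is the triangle between Q = 11.8 and Q = 23.6: ½·(23.6 − 11.8)·(96.5 − 67) = 174.05.

DWL = 174.05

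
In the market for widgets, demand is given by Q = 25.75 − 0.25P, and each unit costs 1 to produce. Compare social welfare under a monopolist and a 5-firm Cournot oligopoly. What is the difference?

Social welfare rises by 289

Inverting demand: P = 103 − 4Q.
The monopolist equates marginal revenue to marginal cost: 103 − 8Q = 1, so Q = 12.75. From demand, P = 52.
CS = ½·(103 − 52)·12.75 = 325.125; PS = (52 − 1)·12.75 = 650.25; TS = 975.375.
With 5 symmetric Cournot firms, each firm's FOC gives 103 − 24q = 1, so q = 4.25, Q = 5·4.25 = 21.25, and P = 18.
CS = ½·(103 − 18)·21.25 = 903.125; PS = (18 − 1)·21.25 = 361.25; TS = 1264.375.
Change in social welfare: 1264.375 − 975.375 = 289.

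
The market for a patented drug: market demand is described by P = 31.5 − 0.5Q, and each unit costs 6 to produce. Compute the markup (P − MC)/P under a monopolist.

The monopolist equates marginal revenue to marginal cost: 31.5 − Q = 6, so Q = 25.5. From demand, P = 18.75.
Lerner index = (P − MC)/P = (18.75 − 6)/18.75 = 0.68.

Lerner index = 0.68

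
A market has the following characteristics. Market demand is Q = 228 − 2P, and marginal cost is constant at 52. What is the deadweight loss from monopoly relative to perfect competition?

Inverting demand: P = 114 − 0.5Q.
Perfect competition: P = MC = 52, so 114 − 0.5Q = 52 and Q = 124.
Monopoly sets MR = MC: 114 − Q = 52 ⇒ Q = 62, P = 114 − 0.5·62 = 83.
DWL is the triangle between Q = 62 and Q = 124: ½·(124 − 62)·(83 − 52) = 961.

DWL = 961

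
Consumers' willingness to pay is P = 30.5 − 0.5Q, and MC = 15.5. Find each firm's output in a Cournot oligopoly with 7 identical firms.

q_i = 3.75

In a 7-firm Cournot equilibrium, symmetry and the first-order condition give q = (30.5 − 15.5)/(4) = 3.75. So Q = 26.25 and P = 17.375.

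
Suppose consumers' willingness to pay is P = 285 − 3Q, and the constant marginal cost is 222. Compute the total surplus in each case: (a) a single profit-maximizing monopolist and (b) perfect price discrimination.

Monopoly: TS = 496.125; Perfect PD: TS = 661.5

Monopoly sets MR = MC: 285 − 6Q = 222 ⇒ Q = 10.5, P = 285 − 3·10.5 = 253.5.
CS = ½·(285 − 253.5)·10.5 = 165.375; PS = (253.5 − 222)·10.5 = 330.75; TS = 496.125.
With perfect price discrimination, output is the efficient level Q = 21 (where demand meets MC), but every buyer pays their willingness to pay: CS = 0 and PS = total surplus.
TS = 661.5 (equal to competitive TS).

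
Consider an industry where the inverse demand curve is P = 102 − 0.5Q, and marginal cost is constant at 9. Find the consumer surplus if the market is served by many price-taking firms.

Perfect competition: P = MC = 9, so 102 − 0.5Q = 9 and Q = 186.
CS = ½·(102 − 9)·186 = 8649.

CS = 8649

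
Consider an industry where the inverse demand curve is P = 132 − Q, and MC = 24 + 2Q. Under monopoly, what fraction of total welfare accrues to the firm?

The monopolist equates marginal revenue to marginal cost: 132 − 2Q = 24 + 2Q, so Q = 27. From demand, P = 105.
CS = ½·(132 − 105)·27 = 364.5.
PS = P·Q − VC(Q) = 105·27 − (24·27 + ½·2·27²) = 1458.
Share captured = PS/TS = 1458/1822.5 = 0.8.

PS/TS = 0.8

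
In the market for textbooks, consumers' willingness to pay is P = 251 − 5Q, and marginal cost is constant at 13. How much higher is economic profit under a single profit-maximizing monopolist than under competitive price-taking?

Competitive firms price at marginal cost: P = 13, giving Q = 47.6.
Profit = (13 − 13)·47.6 = 0.
Monopoly sets MR = MC: 251 − 10Q = 13 ⇒ Q = 23.8, P = 251 − 5·23.8 = 132.
Profit = (132 − 13)·23.8 = 2832.2.
Change in economic profit: 2832.2 − 0 = 2832.2.

Economic profit rises by 2832.2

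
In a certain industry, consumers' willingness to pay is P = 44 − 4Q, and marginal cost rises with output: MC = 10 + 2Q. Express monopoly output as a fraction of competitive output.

Q_m/Q_c = 0.6

The monopolist equates marginal revenue to marginal cost: 44 − 8Q = 10 + 2Q, so Q = 3.4. From demand, P = 30.4.
Under competition P = MC: 44 − 4Q = 10 + 2Q ⇒ Q = 17/3, P = 64/3.
Ratio Q_m/Q_c = 3.4/(17/3) = 0.6.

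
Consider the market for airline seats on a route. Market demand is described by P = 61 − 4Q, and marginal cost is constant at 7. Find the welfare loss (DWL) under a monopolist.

Perfect competition: P = MC = 7, so 61 − 4Q = 7 and Q = 13.5.
The monopolist equates marginal revenue to marginal cost: 61 − 8Q = 7, so Q = 6.75. From demand, P = 34.
DWL is the triangle between Q = 6.75 and Q = 13.5: ½·(13.5 − 6.75)·(34 − 7) = 91.125.

DWL = 91.125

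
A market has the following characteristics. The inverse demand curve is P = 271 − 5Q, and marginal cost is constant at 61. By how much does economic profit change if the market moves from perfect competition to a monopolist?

Perfect competition: P = MC = 61, so 271 − 5Q = 61 and Q = 42.
Profit = (61 − 61)·42 = 0.
The monopolist equates marginal revenue to marginal cost: 271 − 10Q = 61, so Q = 21. From demand, P = 166.
Profit = (166 − 61)·21 = 2205.
Change in economic profit: 2205 − 0 = 2205.

Economic profit rises by 2205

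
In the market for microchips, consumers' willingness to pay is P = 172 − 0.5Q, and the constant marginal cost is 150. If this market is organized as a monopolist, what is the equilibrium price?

P = 161

A monopolist chooses Q where MR = MC. MR = 172 − Q; setting this equal to 150 gives Q = 22 and P = 161.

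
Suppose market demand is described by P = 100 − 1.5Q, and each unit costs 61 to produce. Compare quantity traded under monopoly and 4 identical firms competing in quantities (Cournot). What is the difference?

Quantity traded rises by 7.8

Monopoly sets MR = MC: 100 − 3Q = 61 ⇒ Q = 13, P = 100 − 1.5·13 = 80.5.
In a 4-firm Cournot equilibrium, symmetry and the first-order condition give q = (100 − 61)/(7.5) = 5.2. So Q = 20.8 and P = 68.8.
Change in quantity traded: 20.8 − 13 = 7.8.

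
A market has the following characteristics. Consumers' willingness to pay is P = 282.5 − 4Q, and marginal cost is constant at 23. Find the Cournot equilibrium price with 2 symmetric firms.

P = 109.5

In a 2-firm Cournot equilibrium, symmetry and the first-order condition give q = (282.5 − 23)/(12) = 21.625. So Q = 43.25 and P = 109.5.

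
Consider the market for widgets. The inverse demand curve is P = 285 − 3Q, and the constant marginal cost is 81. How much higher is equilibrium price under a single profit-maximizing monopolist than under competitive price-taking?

P rises by 102

Under competition P = MC = 81, so Q = (285 − 81)/3 = 68.
A monopolist chooses Q where MR = MC. MR = 285 − 6Q; setting this equal to 81 gives Q = 34 and P = 183.
Change in equilibrium price: 183 − 81 = 102.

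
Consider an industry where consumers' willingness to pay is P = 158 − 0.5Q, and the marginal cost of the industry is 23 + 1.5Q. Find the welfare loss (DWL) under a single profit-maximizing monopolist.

DWL = 182.25

Competitive equilibrium sets price equal to marginal cost: 158 − 0.5Q = 23 + 1.5Q, so Q = 67.5 and P = 124.25.
A monopolist chooses Q where MR = MC. MR = 158 − Q; setting this equal to 23 + 1.5Q gives Q = 54 and P = 131.
CS = ½·(158 − 124.25)·67.5 = 18225/16; PS = (124.25·67.5 − 23·67.5 − ½·1.5·67.5²) = 54675/16; TS = 4556.25.
CS = ½·(158 − 131)·54 = 729; PS = (131·54 − 23·54 − ½·1.5·54²) = 3645; TS = 4374.
DWL = 4556.25 − 4374 = 182.25.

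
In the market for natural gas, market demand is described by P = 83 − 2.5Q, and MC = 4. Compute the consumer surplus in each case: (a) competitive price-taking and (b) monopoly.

Competition: CS = 1248.2; Monopoly: CS = 312.05

Under competition P = MC = 4, so Q = (83 − 4)/2.5 = 31.6.
CS = ½·(83 − 4)·31.6 = 1248.2.
The monopolist equates marginal revenue to marginal cost: 83 − 5Q = 4, so Q = 15.8. From demand, P = 43.5.
CS = ½·(83 − 43.5)·15.8 = 312.05.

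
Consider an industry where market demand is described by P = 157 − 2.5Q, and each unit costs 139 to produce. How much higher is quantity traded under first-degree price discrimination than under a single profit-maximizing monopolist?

Monopoly sets MR = MC: 157 − 5Q = 139 ⇒ Q = 3.6, P = 157 − 2.5·3.6 = 148.
Under first-degree price discrimination the firm charges each unit its demand price and produces up to where P = MC, i.e. Q = 7.2. Consumer surplus is zero; producer surplus equals total surplus.
Change in quantity traded: 7.2 − 3.6 = 3.6.

Quantity traded rises by 3.6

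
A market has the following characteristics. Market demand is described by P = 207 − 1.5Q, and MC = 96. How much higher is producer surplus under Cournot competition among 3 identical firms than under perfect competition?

Competitive firms price at marginal cost: P = 96, giving Q = 74.
PS = (96 − 96)·74 = 0.
In a 3-firm Cournot equilibrium, symmetry and the first-order condition give q = (207 − 96)/(6) = 18.5. So Q = 55.5 and P = 123.75.
PS = (123.75 − 96)·55.5 = 1540.125.
Change in producer surplus: 1540.125 − 0 = 1540.125.

Producer surplus rises by 1540.125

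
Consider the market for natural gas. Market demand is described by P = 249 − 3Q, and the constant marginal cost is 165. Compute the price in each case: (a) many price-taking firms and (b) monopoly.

Competition: P = 165; Monopoly: P = 207

Perfect competition: P = MC = 165, so 249 − 3Q = 165 and Q = 28.
A monopolist chooses Q where MR = MC. MR = 249 − 6Q; setting this equal to 165 gives Q = 14 and P = 207.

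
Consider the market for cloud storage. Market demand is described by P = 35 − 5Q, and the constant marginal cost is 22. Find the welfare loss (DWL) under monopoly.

DWL = 4.225

Perfect competition: P = MC = 22, so 35 − 5Q = 22 and Q = 2.6.
A monopolist chooses Q where MR = MC. MR = 35 − 10Q; setting this equal to 22 gives Q = 1.3 and P = 28.5.
DWL is the triangle between Q = 1.3 and Q = 2.6: ½·(2.6 − 1.3)·(28.5 − 22) = 4.225.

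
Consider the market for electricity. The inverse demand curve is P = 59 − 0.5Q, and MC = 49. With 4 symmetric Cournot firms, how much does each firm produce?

Cournot with 4 identical firms: the symmetric best-response condition is 59 − 2.5q = 49. Each firm produces q = 4, total output Q = 16, price P = 51.

q_i = 4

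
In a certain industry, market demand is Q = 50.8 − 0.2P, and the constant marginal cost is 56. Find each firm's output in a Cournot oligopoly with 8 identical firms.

Inverting demand: P = 254 − 5Q.
In a 8-firm Cournot equilibrium, symmetry and the first-order condition give q = (254 − 56)/(45) = 4.4. So Q = 35.2 and P = 78.

q_i = 4.4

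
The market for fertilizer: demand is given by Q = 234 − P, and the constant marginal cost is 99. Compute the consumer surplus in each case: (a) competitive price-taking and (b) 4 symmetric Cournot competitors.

Competition: CS = 9112.5; Cournot: CS = 5832

Inverting demand: P = 234 − Q.
Perfect competition: P = MC = 99, so 234 − Q = 99 and Q = 135.
CS = ½·(234 − 99)·135 = 9112.5.
With 4 symmetric Cournot firms, each firm's FOC gives 234 − 5q = 99, so q = 27, Q = 4·27 = 108, and P = 126.
CS = ½·(234 − 126)·108 = 5832.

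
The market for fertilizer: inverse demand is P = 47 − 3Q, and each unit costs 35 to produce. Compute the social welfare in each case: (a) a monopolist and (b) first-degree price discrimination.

Monopoly sets MR = MC: 47 − 6Q = 35 ⇒ Q = 2, P = 47 − 3·2 = 41.
CS = ½·(47 − 41)·2 = 6; PS = (41 − 35)·2 = 12; TS = 18.
A perfectly discriminating monopolist sells every unit with P(Q) ≥ MC(Q), so output equals the competitive quantity Q = 4. Each buyer pays their reservation price, so CS = 0 and the firm captures all surplus.
TS = 24 (equal to competitive TS).

Monopoly: TS = 18; Perfect PD: TS = 24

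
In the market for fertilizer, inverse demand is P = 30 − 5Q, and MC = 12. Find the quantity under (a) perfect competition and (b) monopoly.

Competitive firms price at marginal cost: P = 12, giving Q = 3.6.
A monopolist chooses Q where MR = MC. MR = 30 − 10Q; setting this equal to 12 gives Q = 1.8 and P = 21.

Competition: Q = 3.6; Monopoly: Q = 1.8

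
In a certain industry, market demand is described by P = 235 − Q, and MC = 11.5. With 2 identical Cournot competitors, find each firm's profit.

With 2 symmetric Cournot firms, each firm's FOC gives 235 − 3q = 11.5, so q = 74.5, Q = 2·74.5 = 149, and P = 86.
Each firm's profit = (86 − 11.5)·74.5 = 5550.25.

π_i = 5550.25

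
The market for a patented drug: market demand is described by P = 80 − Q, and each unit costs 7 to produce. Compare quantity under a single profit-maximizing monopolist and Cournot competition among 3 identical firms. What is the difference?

Quantity rises by 18.25

The monopolist equates marginal revenue to marginal cost: 80 − 2Q = 7, so Q = 36.5. From demand, P = 43.5.
With 3 symmetric Cournot firms, each firm's FOC gives 80 − 4q = 7, so q = 18.25, Q = 3·18.25 = 54.75, and P = 25.25.
Change in quantity: 54.75 − 36.5 = 18.25.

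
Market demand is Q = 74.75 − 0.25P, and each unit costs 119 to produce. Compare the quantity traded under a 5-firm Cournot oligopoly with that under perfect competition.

Cournot: Q = 37.5; Competition: Q = 45

Inverting demand: P = 299 − 4Q.
In a 5-firm Cournot equilibrium, symmetry and the first-order condition give q = (299 − 119)/(24) = 7.5. So Q = 37.5 and P = 149.
Perfect competition: P = MC = 119, so 299 − 4Q = 119 and Q = 45.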